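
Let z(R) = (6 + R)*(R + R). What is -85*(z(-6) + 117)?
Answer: -9945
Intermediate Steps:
z(R) = 2*R*(6 + R) (z(R) = (6 + R)*(2*R) = 2*R*(6 + R))
-85*(z(-6) + 117) = -85*(2*(-6)*(6 - 6) + 117) = -85*(2*(-6)*0 + 117) = -85*(0 + 117) = -85*117 = -9945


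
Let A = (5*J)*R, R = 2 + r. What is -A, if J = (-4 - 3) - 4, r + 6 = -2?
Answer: -330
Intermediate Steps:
r = -8 (r = -6 - 2 = -8)
R = -6 (R = 2 - 8 = -6)
J = -11 (J = -7 - 4 = -11)
A = 330 (A = (5*(-11))*(-6) = -55*(-6) = 330)
-A = -1*330 = -330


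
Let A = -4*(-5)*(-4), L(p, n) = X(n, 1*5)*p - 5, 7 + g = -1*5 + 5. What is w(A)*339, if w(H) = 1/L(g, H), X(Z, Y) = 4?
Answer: -113/11 ≈ -10.273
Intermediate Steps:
g = -7 (g = -7 + (-1*5 + 5) = -7 + (-5 + 5) = -7 + 0 = -7)
L(p, n) = -5 + 4*p (L(p, n) = 4*p - 5 = -5 + 4*p)
A = -80 (A = 20*(-4) = -80)
w(H) = -1/33 (w(H) = 1/(-5 + 4*(-7)) = 1/(-5 - 28) = 1/(-33) = -1/33)
w(A)*339 = -1/33*339 = -113/11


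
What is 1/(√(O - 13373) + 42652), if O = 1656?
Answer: 42652/1819204821 - I*√11717/1819204821 ≈ 2.3445e-5 - 5.9501e-8*I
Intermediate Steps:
1/(√(O - 13373) + 42652) = 1/(√(1656 - 13373) + 42652) = 1/(√(-11717) + 42652) = 1/(I*√11717 + 42652) = 1/(42652 + I*√11717)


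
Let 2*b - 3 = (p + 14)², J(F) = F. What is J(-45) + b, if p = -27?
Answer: 41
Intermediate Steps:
b = 86 (b = 3/2 + (-27 + 14)²/2 = 3/2 + (½)*(-13)² = 3/2 + (½)*169 = 3/2 + 169/2 = 86)
J(-45) + b = -45 + 86 = 41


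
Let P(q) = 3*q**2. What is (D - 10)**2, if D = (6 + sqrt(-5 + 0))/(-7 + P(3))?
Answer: (194 - I*sqrt(5))**2/400 ≈ 94.078 - 2.169*I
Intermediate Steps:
D = 3/10 + I*sqrt(5)/20 (D = (6 + sqrt(-5 + 0))/(-7 + 3*3**2) = (6 + sqrt(-5))/(-7 + 3*9) = (6 + I*sqrt(5))/(-7 + 27) = (6 + I*sqrt(5))/20 = (6 + I*sqrt(5))*(1/20) = 3/10 + I*sqrt(5)/20 ≈ 0.3 + 0.1118*I)
(D - 10)**2 = ((3/10 + I*sqrt(5)/20) - 10)**2 = (-97/10 + I*sqrt(5)/20)**2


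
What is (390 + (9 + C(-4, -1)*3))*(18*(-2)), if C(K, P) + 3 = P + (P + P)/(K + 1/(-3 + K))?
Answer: -405540/29 ≈ -13984.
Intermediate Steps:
C(K, P) = -3 + P + 2*P/(K + 1/(-3 + K)) (C(K, P) = -3 + (P + (P + P)/(K + 1/(-3 + K))) = -3 + (P + (2*P)/(K + 1/(-3 + K))) = -3 + (P + 2*P/(K + 1/(-3 + K))) = -3 + P + 2*P/(K + 1/(-3 + K)))
(390 + (9 + C(-4, -1)*3))*(18*(-2)) = (390 + (9 + ((-3 - 5*(-1) - 3*(-4)² + 9*(-4) - 1*(-4)² - 1*(-4)*(-1))/(1 + (-4)² - 3*(-4)))*3))*(18*(-2)) = (390 + (9 + ((-3 + 5 - 3*16 - 36 - 1*16 - 4)/(1 + 16 + 12))*3))*(-36) = (390 + (9 + ((-3 + 5 - 48 - 36 - 16 - 4)/29)*3))*(-36) = (390 + (9 + ((1/29)*(-102))*3))*(-36) = (390 + (9 - 102/29*3))*(-36) = (390 + (9 - 306/29))*(-36) = (390 - 45/29)*(-36) = (11265/29)*(-36) = -405540/29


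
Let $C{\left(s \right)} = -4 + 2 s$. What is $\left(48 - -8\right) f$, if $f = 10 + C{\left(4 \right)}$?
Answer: $784$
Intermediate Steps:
$f = 14$ ($f = 10 + \left(-4 + 2 \cdot 4\right) = 10 + \left(-4 + 8\right) = 10 + 4 = 14$)
$\left(48 - -8\right) f = \left(48 - -8\right) 14 = \left(48 + 8\right) 14 = 56 \cdot 14 = 784$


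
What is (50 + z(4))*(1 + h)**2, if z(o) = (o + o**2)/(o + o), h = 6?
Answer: 5145/2 ≈ 2572.5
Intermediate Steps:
z(o) = (o + o**2)/(2*o) (z(o) = (o + o**2)/((2*o)) = (o + o**2)*(1/(2*o)) = (o + o**2)/(2*o))
(50 + z(4))*(1 + h)**2 = (50 + (1/2 + (1/2)*4))*(1 + 6)**2 = (50 + (1/2 + 2))*7**2 = (50 + 5/2)*49 = (105/2)*49 = 5145/2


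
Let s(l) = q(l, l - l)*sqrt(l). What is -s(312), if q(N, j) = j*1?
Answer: 0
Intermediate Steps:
q(N, j) = j
s(l) = 0 (s(l) = (l - l)*sqrt(l) = 0*sqrt(l) = 0)
-s(312) = -1*0 = 0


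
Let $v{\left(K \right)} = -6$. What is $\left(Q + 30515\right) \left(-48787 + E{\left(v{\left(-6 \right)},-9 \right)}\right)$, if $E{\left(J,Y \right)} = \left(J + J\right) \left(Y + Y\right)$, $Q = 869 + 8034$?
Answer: $-1914571678$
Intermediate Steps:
$Q = 8903$
$E{\left(J,Y \right)} = 4 J Y$ ($E{\left(J,Y \right)} = 2 J 2 Y = 4 J Y$)
$\left(Q + 30515\right) \left(-48787 + E{\left(v{\left(-6 \right)},-9 \right)}\right) = \left(8903 + 30515\right) \left(-48787 + 4 \left(-6\right) \left(-9\right)\right) = 39418 \left(-48787 + 216\right) = 39418 \left(-48571\right) = -1914571678$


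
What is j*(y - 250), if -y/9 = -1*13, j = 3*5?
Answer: -1995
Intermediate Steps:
j = 15
y = 117 (y = -(-9)*13 = -9*(-13) = 117)
j*(y - 250) = 15*(117 - 250) = 15*(-133) = -1995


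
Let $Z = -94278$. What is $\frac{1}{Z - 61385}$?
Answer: $- \frac{1}{155663} \approx -6.4241 \cdot 10^{-6}$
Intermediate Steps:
$\frac{1}{Z - 61385} = \frac{1}{-94278 - 61385} = \frac{1}{-155663} = - \frac{1}{155663}$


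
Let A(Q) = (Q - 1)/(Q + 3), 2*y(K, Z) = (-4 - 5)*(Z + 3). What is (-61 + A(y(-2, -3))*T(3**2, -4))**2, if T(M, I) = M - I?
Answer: 38416/9 ≈ 4268.4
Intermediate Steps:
y(K, Z) = -27/2 - 9*Z/2 (y(K, Z) = ((-4 - 5)*(Z + 3))/2 = (-9*(3 + Z))/2 = (-27 - 9*Z)/2 = -27/2 - 9*Z/2)
A(Q) = (-1 + Q)/(3 + Q)
(-61 + A(y(-2, -3))*T(3**2, -4))**2 = (-61 + ((-1 + (-27/2 - 9/2*(-3)))/(3 + (-27/2 - 9/2*(-3))))*(3**2 - 1*(-4)))**2 = (-61 + ((-1 + (-27/2 + 27/2))/(3 + (-27/2 + 27/2)))*(9 + 4))**2 = (-61 + ((-1 + 0)/(3 + 0))*13)**2 = (-61 + (-1/3)*13)**2 = (-61 + ((1/3)*(-1))*13)**2 = (-61 - 1/3*13)**2 = (-61 - 13/3)**2 = (-196/3)**2 = 38416/9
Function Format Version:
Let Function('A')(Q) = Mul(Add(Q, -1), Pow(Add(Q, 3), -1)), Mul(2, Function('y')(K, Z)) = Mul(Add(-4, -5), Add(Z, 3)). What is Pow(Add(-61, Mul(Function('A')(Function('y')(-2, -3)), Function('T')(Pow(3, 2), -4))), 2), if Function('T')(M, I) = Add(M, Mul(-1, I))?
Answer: Rational(38416, 9) ≈ 4268.4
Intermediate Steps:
Function('y')(K, Z) = Add(Rational(-27, 2), Mul(Rational(-9, 2), Z)) (Function('y')(K, Z) = Mul(Rational(1, 2), Mul(Add(-4, -5), Add(Z, 3))) = Mul(Rational(1, 2), Mul(-9, Add(3, Z))) = Mul(Rational(1, 2), Add(-27, Mul(-9, Z))) = Add(Rational(-27, 2), Mul(Rational(-9, 2), Z)))
Function('A')(Q) = Mul(Pow(Add(3, Q), -1), Add(-1, Q)) (Function('A')(Q) = Mul(Add(-1, Q), Pow(Add(3, Q), -1)) = Mul(Pow(Add(3, Q), -1), Add(-1, Q)))
Pow(Add(-61, Mul(Function('A')(Function('y')(-2, -3)), Function('T')(Pow(3, 2), -4))), 2) = Pow(Add(-61, Mul(Mul(Pow(Add(3, Add(Rational(-27, 2), Mul(Rational(-9, 2), -3))), -1), Add(-1, Add(Rational(-27, 2), Mul(Rational(-9, 2), -3)))), Add(Pow(3, 2), Mul(-1, -4)))), 2) = Pow(Add(-61, Mul(Mul(Pow(Add(3, Add(Rational(-27, 2), Rational(27, 2))), -1), Add(-1, Add(Rational(-27, 2), Rational(27, 2)))), Add(9, 4))), 2) = Pow(Add(-61, Mul(Mul(Pow(Add(3, 0), -1), Add(-1, 0)), 13)), 2) = Pow(Add(-61, Mul(Mul(Pow(3, -1), -1), 13)), 2) = Pow(Add(-61, Mul(Mul(Rational(1, 3), -1), 13)), 2) = Pow(Add(-61, Mul(Rational(-1, 3), 13)), 2) = Pow(Add(-61, Rational(-13, 3)), 2) = Pow(Rational(-196, 3), 2) = Rational(38416, 9)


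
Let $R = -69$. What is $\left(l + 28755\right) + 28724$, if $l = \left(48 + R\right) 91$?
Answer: $55568$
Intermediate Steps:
$l = -1911$ ($l = \left(48 - 69\right) 91 = \left(-21\right) 91 = -1911$)
$\left(l + 28755\right) + 28724 = \left(-1911 + 28755\right) + 28724 = 26844 + 28724 = 55568$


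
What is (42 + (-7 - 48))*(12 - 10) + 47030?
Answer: 47004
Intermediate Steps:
(42 + (-7 - 48))*(12 - 10) + 47030 = (42 - 55)*2 + 47030 = -13*2 + 47030 = -26 + 47030 = 47004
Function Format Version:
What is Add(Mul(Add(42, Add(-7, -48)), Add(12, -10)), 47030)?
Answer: 47004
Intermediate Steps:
Add(Mul(Add(42, Add(-7, -48)), Add(12, -10)), 47030) = Add(Mul(Add(42, -55), 2), 47030) = Add(Mul(-13, 2), 47030) = Add(-26, 47030) = 47004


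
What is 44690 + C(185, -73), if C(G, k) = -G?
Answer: 44505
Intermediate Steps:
44690 + C(185, -73) = 44690 - 1*185 = 44690 - 185 = 44505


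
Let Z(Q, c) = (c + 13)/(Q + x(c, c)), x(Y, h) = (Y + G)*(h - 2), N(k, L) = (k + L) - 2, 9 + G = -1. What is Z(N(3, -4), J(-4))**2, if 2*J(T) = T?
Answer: 121/2025 ≈ 0.059753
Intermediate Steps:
G = -10 (G = -9 - 1 = -10)
N(k, L) = -2 + L + k (N(k, L) = (L + k) - 2 = -2 + L + k)
J(T) = T/2
x(Y, h) = (-10 + Y)*(-2 + h) (x(Y, h) = (Y - 10)*(h - 2) = (-10 + Y)*(-2 + h))
Z(Q, c) = (13 + c)/(20 + Q + c**2 - 12*c) (Z(Q, c) = (c + 13)/(Q + (20 - 10*c - 2*c + c*c)) = (13 + c)/(Q + (20 - 10*c - 2*c + c**2)) = (13 + c)/(Q + (20 + c**2 - 12*c)) = (13 + c)/(20 + Q + c**2 - 12*c))
Z(N(3, -4), J(-4))**2 = ((13 + (1/2)*(-4))/(20 + (-2 - 4 + 3) + ((1/2)*(-4))**2 - 6*(-4)))**2 = ((13 - 2)/(20 - 3 + (-2)**2 - 12*(-2)))**2 = (11/(20 - 3 + 4 + 24))**2 = (11/45)**2 = 121/2025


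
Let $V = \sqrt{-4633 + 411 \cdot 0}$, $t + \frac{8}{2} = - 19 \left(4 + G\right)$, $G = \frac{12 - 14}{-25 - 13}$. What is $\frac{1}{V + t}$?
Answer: $- \frac{81}{11194} - \frac{i \sqrt{4633}}{11194} \approx -0.007236 - 0.0060806 i$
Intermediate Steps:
$G = \frac{1}{19}$ ($G = - \frac{2}{-38} = \left(-2\right) \left(- \frac{1}{38}\right) = \frac{1}{19} \approx 0.052632$)
$t = -81$ ($t = -4 - 19 \left(4 + \frac{1}{19}\right) = -4 - 77 = -81$)
$V = i \sqrt{4633}$ ($V = \sqrt{-4633 + 0} = \sqrt{-4633} = i \sqrt{4633} \approx 68.066 i$)
$\frac{1}{V + t} = \frac{1}{i \sqrt{4633} - 81} = \frac{1}{-81 + i \sqrt{4633}}$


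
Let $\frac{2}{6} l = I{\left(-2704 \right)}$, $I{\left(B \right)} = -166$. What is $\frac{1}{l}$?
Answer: $- \frac{1}{498} \approx -0.002008$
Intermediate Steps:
$l = -498$ ($l = 3 \left(-166\right) = -498$)
$\frac{1}{l} = \frac{1}{-498} = - \frac{1}{498}$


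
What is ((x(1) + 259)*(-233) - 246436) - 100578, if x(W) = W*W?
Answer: -407594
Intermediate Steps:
x(W) = W²
((x(1) + 259)*(-233) - 246436) - 100578 = ((1² + 259)*(-233) - 246436) - 100578 = ((1 + 259)*(-233) - 246436) - 100578 = (260*(-233) - 246436) - 100578 = (-60580 - 246436) - 100578 = -307016 - 100578 = -407594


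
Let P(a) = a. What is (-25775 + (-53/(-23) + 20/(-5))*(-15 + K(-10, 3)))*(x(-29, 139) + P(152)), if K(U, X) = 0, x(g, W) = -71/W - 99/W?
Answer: -12412165920/3197 ≈ -3.8824e+6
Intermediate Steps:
x(g, W) = -170/W
(-25775 + (-53/(-23) + 20/(-5))*(-15 + K(-10, 3)))*(x(-29, 139) + P(152)) = (-25775 + (-53/(-23) + 20/(-5))*(-15 + 0))*(-170/139 + 152) = (-25775 + (-53*(-1/23) + 20*(-⅕))*(-15))*(-170*1/139 + 152) = (-25775 + (53/23 - 4)*(-15))*(-170/139 + 152) = (-25775 - 39/23*(-15))*(20958/139) = (-25775 + 585/23)*(20958/139) = -592240/23*20958/139 = -12412165920/3197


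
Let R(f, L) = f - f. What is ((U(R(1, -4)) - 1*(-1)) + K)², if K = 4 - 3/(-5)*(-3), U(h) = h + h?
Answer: 256/25 ≈ 10.240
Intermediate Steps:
R(f, L) = 0
U(h) = 2*h
K = 11/5 (K = 4 - 3*(-⅕)*(-3) = 4 + (⅗)*(-3) = 4 - 9/5 = 11/5 ≈ 2.2000)
((U(R(1, -4)) - 1*(-1)) + K)² = ((2*0 - 1*(-1)) + 11/5)² = ((0 + 1) + 11/5)² = (1 + 11/5)² = (16/5)² = 256/25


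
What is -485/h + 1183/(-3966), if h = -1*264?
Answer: 89511/58168 ≈ 1.5388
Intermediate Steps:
h = -264
-485/h + 1183/(-3966) = -485/(-264) + 1183/(-3966) = -485*(-1/264) + 1183*(-1/3966) = 485/264 - 1183/3966 = 89511/58168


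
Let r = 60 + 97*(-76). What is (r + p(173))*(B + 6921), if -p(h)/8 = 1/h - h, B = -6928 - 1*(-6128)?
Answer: -6277403792/173 ≈ -3.6286e+7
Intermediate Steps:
r = -7312 (r = 60 - 7372 = -7312)
B = -800 (B = -6928 + 6128 = -800)
p(h) = -8/h + 8*h (p(h) = -8*(1/h - h) = -8/h + 8*h)
(r + p(173))*(B + 6921) = (-7312 + (-8/173 + 8*173))*(-800 + 6921) = (-7312 + (-8*1/173 + 1384))*6121 = (-7312 + (-8/173 + 1384))*6121 = (-7312 + 239424/173)*6121 = -1025552/173*6121 = -6277403792/173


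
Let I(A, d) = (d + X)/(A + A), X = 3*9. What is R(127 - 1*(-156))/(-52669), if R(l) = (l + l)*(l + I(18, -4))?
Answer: -2889713/948042 ≈ -3.0481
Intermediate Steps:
X = 27
I(A, d) = (27 + d)/(2*A) (I(A, d) = (d + 27)/(A + A) = (27 + d)/((2*A)) = (27 + d)*(1/(2*A)) = (27 + d)/(2*A))
R(l) = 2*l*(23/36 + l) (R(l) = (l + l)*(l + (½)*(27 - 4)/18) = (2*l)*(l + (½)*(1/18)*23) = (2*l)*(l + 23/36) = (2*l)*(23/36 + l) = 2*l*(23/36 + l))
R(127 - 1*(-156))/(-52669) = ((127 - 1*(-156))*(23 + 36*(127 - 1*(-156)))/18)/(-52669) = ((127 + 156)*(23 + 36*(127 + 156))/18)*(-1/52669) = ((1/18)*283*(23 + 36*283))*(-1/52669) = ((1/18)*283*(23 + 10188))*(-1/52669) = ((1/18)*283*10211)*(-1/52669) = (2889713/18)*(-1/52669) = -2889713/948042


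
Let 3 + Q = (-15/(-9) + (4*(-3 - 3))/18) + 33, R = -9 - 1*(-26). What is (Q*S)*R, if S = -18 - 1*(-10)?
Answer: -12376/3 ≈ -4125.3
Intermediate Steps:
R = 17 (R = -9 + 26 = 17)
S = -8 (S = -18 + 10 = -8)
Q = 91/3 (Q = -3 + ((-15/(-9) + (4*(-3 - 3))/18) + 33) = -3 + ((-15*(-1/9) + (4*(-6))*(1/18)) + 33) = -3 + ((5/3 - 24*1/18) + 33) = -3 + ((5/3 - 4/3) + 33) = -3 + (1/3 + 33) = -3 + 100/3 = 91/3 ≈ 30.333)
(Q*S)*R = ((91/3)*(-8))*17 = -728/3*17 = -12376/3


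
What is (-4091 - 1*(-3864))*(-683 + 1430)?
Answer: -169569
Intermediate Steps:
(-4091 - 1*(-3864))*(-683 + 1430) = (-4091 + 3864)*747 = -227*747 = -169569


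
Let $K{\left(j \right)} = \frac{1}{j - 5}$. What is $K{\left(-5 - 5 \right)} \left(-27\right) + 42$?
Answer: $\frac{219}{5} \approx 43.8$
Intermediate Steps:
$K{\left(j \right)} = \frac{1}{-5 + j}$
$K{\left(-5 - 5 \right)} \left(-27\right) + 42 = \frac{1}{-5 - 10} \left(-27\right) + 42 = \frac{1}{-15} \left(-27\right) + 42 = \left(- \frac{1}{15}\right) \left(-27\right) + 42 = \frac{9}{5} + 42 = \frac{219}{5}$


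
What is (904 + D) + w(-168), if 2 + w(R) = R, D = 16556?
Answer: 17290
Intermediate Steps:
w(R) = -2 + R
(904 + D) + w(-168) = (904 + 16556) + (-2 - 168) = 17460 - 170 = 17290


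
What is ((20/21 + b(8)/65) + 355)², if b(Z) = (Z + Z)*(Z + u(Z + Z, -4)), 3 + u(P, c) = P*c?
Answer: 217203534601/1863225 ≈ 1.1657e+5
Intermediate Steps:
u(P, c) = -3 + P*c
b(Z) = 2*Z*(-3 - 7*Z) (b(Z) = (Z + Z)*(Z + (-3 + (Z + Z)*(-4))) = (2*Z)*(Z + (-3 + (2*Z)*(-4))) = (2*Z)*(Z + (-3 - 8*Z)) = (2*Z)*(-3 - 7*Z) = 2*Z*(-3 - 7*Z))
((20/21 + b(8)/65) + 355)² = ((20/21 + (2*8*(-3 - 7*8))/65) + 355)² = ((20*(1/21) + (2*8*(-3 - 56))*(1/65)) + 355)² = ((20/21 + (2*8*(-59))*(1/65)) + 355)² = ((20/21 - 944*1/65) + 355)² = ((20/21 - 944/65) + 355)² = (-18524/1365 + 355)² = (466051/1365)² = 217203534601/1863225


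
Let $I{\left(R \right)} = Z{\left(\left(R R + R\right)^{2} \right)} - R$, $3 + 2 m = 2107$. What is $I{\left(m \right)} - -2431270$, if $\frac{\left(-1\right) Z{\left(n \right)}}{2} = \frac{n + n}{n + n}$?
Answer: $2430216$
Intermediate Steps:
$m = 1052$ ($m = - \frac{3}{2} + \frac{1}{2} \cdot 2107 = - \frac{3}{2} + \frac{2107}{2} = 1052$)
$Z{\left(n \right)} = -2$ ($Z{\left(n \right)} = - 2 \frac{n + n}{n + n} = - 2 \frac{2 n}{2 n} = - 2 \cdot 2 n \frac{1}{2 n} = \left(-2\right) 1 = -2$)
$I{\left(R \right)} = -2 - R$
$I{\left(m \right)} - -2431270 = \left(-2 - 1052\right) - -2431270 = \left(-2 - 1052\right) + 2431270 = -1054 + 2431270 = 2430216$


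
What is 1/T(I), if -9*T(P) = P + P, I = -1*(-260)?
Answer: -9/520 ≈ -0.017308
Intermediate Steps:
I = 260
T(P) = -2*P/9 (T(P) = -(P + P)/9 = -2*P/9)
1/T(I) = 1/(-2/9*260) = 1/(-520/9) = -9/520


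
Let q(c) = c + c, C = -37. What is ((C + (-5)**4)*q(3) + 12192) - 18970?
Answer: -3250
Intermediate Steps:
q(c) = 2*c
((C + (-5)**4)*q(3) + 12192) - 18970 = ((-37 + (-5)**4)*(2*3) + 12192) - 18970 = ((-37 + 625)*6 + 12192) - 18970 = (588*6 + 12192) - 18970 = (3528 + 12192) - 18970 = 15720 - 18970 = -3250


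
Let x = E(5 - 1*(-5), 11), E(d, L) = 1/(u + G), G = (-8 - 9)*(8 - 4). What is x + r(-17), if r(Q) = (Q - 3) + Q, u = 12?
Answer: -2073/56 ≈ -37.018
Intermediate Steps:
G = -68 (G = -17*4 = -68)
r(Q) = -3 + 2*Q (r(Q) = (-3 + Q) + Q = -3 + 2*Q)
E(d, L) = -1/56 (E(d, L) = 1/(12 - 68) = 1/(-56) = -1/56)
x = -1/56 ≈ -0.017857
x + r(-17) = -1/56 + (-3 + 2*(-17)) = -1/56 + (-3 - 34) = -1/56 - 37 = -2073/56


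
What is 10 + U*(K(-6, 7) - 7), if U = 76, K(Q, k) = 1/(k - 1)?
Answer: -1528/3 ≈ -509.33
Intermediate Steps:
K(Q, k) = 1/(-1 + k)
10 + U*(K(-6, 7) - 7) = 10 + 76*(1/(-1 + 7) - 7) = 10 + 76*(1/6 - 7) = 10 + 76*(⅙ - 7) = 10 + 76*(-41/6) = 10 - 1558/3 = -1528/3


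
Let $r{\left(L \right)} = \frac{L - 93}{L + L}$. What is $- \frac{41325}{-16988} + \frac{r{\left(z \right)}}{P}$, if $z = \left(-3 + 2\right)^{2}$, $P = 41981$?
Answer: $\frac{1734083377}{713173228} \approx 2.4315$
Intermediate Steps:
$z = 1$ ($z = \left(-1\right)^{2} = 1$)
$r{\left(L \right)} = \frac{-93 + L}{2 L}$
$- \frac{41325}{-16988} + \frac{r{\left(z \right)}}{P} = - \frac{41325}{-16988} + \frac{\frac{1}{2} \cdot 1^{-1} \left(-93 + 1\right)}{41981} = \left(-41325\right) \left(- \frac{1}{16988}\right) + \frac{1}{2} \cdot 1 \left(-92\right) \frac{1}{41981} = \frac{41325}{16988} - \frac{46}{41981} = \frac{1734083377}{713173228}$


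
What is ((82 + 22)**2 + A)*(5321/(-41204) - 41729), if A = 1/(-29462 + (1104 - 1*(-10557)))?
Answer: -331047091304122755/733472404 ≈ -4.5134e+8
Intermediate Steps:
A = -1/17801 (A = 1/(-29462 + (1104 + 10557)) = 1/(-29462 + 11661) = 1/(-17801) = -1/17801 ≈ -5.6177e-5)
((82 + 22)**2 + A)*(5321/(-41204) - 41729) = ((82 + 22)**2 - 1/17801)*(5321/(-41204) - 41729) = (104**2 - 1/17801)*(5321*(-1/41204) - 41729) = (10816 - 1/17801)*(-5321/41204 - 41729) = (192535615/17801)*(-1719407037/41204) = -331047091304122755/733472404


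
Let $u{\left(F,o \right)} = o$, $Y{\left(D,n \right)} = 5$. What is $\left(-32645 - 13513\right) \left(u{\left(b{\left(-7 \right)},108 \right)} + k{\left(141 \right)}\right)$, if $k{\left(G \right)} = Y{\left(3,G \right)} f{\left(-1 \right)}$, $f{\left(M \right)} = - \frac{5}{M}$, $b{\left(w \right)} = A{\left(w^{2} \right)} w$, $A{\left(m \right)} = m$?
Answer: $-6139014$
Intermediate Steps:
$b{\left(w \right)} = w^{3}$ ($b{\left(w \right)} = w^{2} w = w^{3}$)
$k{\left(G \right)} = 25$ ($k{\left(G \right)} = 5 \left(- \frac{5}{-1}\right) = 5 \left(\left(-5\right) \left(-1\right)\right) = 5 \cdot 5 = 25$)
$\left(-32645 - 13513\right) \left(u{\left(b{\left(-7 \right)},108 \right)} + k{\left(141 \right)}\right) = \left(-32645 - 13513\right) \left(108 + 25\right) = \left(-46158\right) 133 = -6139014$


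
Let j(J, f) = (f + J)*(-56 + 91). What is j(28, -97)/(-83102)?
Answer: 2415/83102 ≈ 0.029061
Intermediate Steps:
j(J, f) = 35*J + 35*f (j(J, f) = (J + f)*35 = 35*J + 35*f)
j(28, -97)/(-83102) = (35*28 + 35*(-97))/(-83102) = (980 - 3395)*(-1/83102) = -2415*(-1/83102) = 2415/83102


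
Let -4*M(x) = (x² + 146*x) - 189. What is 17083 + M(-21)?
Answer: 35573/2 ≈ 17787.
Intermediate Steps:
M(x) = 189/4 - 73*x/2 - x²/4 (M(x) = -((x² + 146*x) - 189)/4 = -(-189 + x² + 146*x)/4 = 189/4 - 73*x/2 - x²/4)
17083 + M(-21) = 17083 + (189/4 - 73/2*(-21) - ¼*(-21)²) = 17083 + (189/4 + 1533/2 - ¼*441) = 17083 + (189/4 + 1533/2 - 441/4) = 17083 + 1407/2 = 35573/2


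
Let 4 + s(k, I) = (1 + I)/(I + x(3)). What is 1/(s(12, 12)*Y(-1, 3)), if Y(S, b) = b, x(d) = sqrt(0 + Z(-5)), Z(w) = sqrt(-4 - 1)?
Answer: -102964/901143 - 364*I*sqrt(5)/901143 + 3185*5**(1/4)*sqrt(I)/901143 + 208*I*5**(3/4)*sqrt(I)/4505715 ≈ -0.11063 + 0.0029431*I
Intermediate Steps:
Z(w) = I*sqrt(5) (Z(w) = sqrt(-5) = I*sqrt(5))
x(d) = 5**(1/4)*sqrt(I) (x(d) = sqrt(0 + I*sqrt(5)) = sqrt(I*sqrt(5)) = 5**(1/4)*sqrt(I))
s(k, I) = -4 + (1 + I)/(I + 5**(1/4)*sqrt(I))
1/(s(12, 12)*Y(-1, 3)) = 1/(((1 - 3*12 - 4*5**(1/4)*sqrt(I))/(12 + 5**(1/4)*sqrt(I)))*3) = 1/(((1 - 36 - 4*5**(1/4)*sqrt(I))/(12 + 5**(1/4)*sqrt(I)))*3) = 1/(((-35 - 4*5**(1/4)*sqrt(I))/(12 + 5**(1/4)*sqrt(I)))*3) = 1/(3*(-35 - 4*5**(1/4)*sqrt(I))/(12 + 5**(1/4)*sqrt(I))) = (12 + 5**(1/4)*sqrt(I))/(3*(-35 - 4*5**(1/4)*sqrt(I)))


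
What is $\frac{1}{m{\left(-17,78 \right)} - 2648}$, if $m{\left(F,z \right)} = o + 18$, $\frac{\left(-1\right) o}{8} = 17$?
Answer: $- \frac{1}{2766} \approx -0.00036153$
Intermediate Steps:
$o = -136$ ($o = \left(-8\right) 17 = -136$)
$m{\left(F,z \right)} = -118$ ($m{\left(F,z \right)} = -136 + 18 = -118$)
$\frac{1}{m{\left(-17,78 \right)} - 2648} = \frac{1}{-118 - 2648} = \frac{1}{-2766} = - \frac{1}{2766}$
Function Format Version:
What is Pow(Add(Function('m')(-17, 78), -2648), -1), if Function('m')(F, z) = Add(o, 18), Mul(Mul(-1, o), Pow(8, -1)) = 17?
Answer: Rational(-1, 2766) ≈ -0.00036153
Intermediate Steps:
o = -136 (o = Mul(-8, 17) = -136)
Function('m')(F, z) = -118 (Function('m')(F, z) = Add(-136, 18) = -118)
Pow(Add(Function('m')(-17, 78), -2648), -1) = Pow(Add(-118, -2648), -1) = Pow(-2766, -1) = Rational(-1, 2766)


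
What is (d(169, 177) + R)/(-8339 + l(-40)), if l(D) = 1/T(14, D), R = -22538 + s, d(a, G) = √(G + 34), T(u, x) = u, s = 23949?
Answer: -19754/116745 - 14*√211/116745 ≈ -0.17095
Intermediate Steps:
d(a, G) = √(34 + G)
R = 1411 (R = -22538 + 23949 = 1411)
l(D) = 1/14
(d(169, 177) + R)/(-8339 + l(-40)) = (√(34 + 177) + 1411)/(-8339 + 1/14) = (√211 + 1411)/(-116745/14) = (1411 + √211)*(-14/116745) = -19754/116745 - 14*√211/116745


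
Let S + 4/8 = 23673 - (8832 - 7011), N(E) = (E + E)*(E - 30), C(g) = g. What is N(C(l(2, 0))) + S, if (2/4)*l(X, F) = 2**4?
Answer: 43959/2 ≈ 21980.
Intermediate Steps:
l(X, F) = 32 (l(X, F) = 2*2**4 = 2*16 = 32)
N(E) = 2*E*(-30 + E) (N(E) = (2*E)*(-30 + E) = 2*E*(-30 + E))
S = 43703/2 (S = -1/2 + (23673 - (8832 - 7011)) = -1/2 + (23673 - 1*1821) = -1/2 + (23673 - 1821) = -1/2 + 21852 = 43703/2 ≈ 21852.)
N(C(l(2, 0))) + S = 2*32*(-30 + 32) + 43703/2 = 2*32*2 + 43703/2 = 128 + 43703/2 = 43959/2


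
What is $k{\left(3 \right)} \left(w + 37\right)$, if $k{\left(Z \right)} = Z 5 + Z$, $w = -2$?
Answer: $630$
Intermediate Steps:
$k{\left(Z \right)} = 6 Z$ ($k{\left(Z \right)} = 5 Z + Z = 6 Z$)
$k{\left(3 \right)} \left(w + 37\right) = 6 \cdot 3 \left(-2 + 37\right) = 18 \cdot 35 = 630$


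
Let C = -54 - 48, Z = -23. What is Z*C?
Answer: 2346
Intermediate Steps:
C = -102
Z*C = -23*(-102) = 2346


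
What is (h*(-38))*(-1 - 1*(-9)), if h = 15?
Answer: -4560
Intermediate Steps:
(h*(-38))*(-1 - 1*(-9)) = (15*(-38))*(-1 - 1*(-9)) = -570*(-1 + 9) = -570*8 = -4560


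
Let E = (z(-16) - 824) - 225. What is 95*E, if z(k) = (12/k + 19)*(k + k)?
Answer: -155135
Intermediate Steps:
z(k) = 2*k*(19 + 12/k) (z(k) = (19 + 12/k)*(2*k) = 2*k*(19 + 12/k))
E = -1633 (E = ((24 + 38*(-16)) - 824) - 225 = ((24 - 608) - 824) - 225 = (-584 - 824) - 225 = -1408 - 225 = -1633)
95*E = 95*(-1633) = -155135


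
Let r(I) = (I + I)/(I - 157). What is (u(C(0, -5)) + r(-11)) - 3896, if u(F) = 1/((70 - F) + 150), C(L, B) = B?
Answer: -24543947/6300 ≈ -3895.9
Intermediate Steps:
u(F) = 1/(220 - F)
r(I) = 2*I/(-157 + I) (r(I) = (2*I)/(-157 + I) = 2*I/(-157 + I))
(u(C(0, -5)) + r(-11)) - 3896 = (-1/(-220 - 5) + 2*(-11)/(-157 - 11)) - 3896 = (-1/(-225) + 2*(-11)/(-168)) - 3896 = (-1*(-1/225) + 2*(-11)*(-1/168)) - 3896 = (1/225 + 11/84) - 3896 = 853/6300 - 3896 = -24543947/6300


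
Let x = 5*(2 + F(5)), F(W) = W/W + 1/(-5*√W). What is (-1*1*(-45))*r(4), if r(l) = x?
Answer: 675 - 9*√5 ≈ 654.88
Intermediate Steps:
F(W) = 1 - 1/(5*√W) (F(W) = 1 + 1*(-1/(5*√W)) = 1 - 1/(5*√W))
x = 15 - √5/5 (x = 5*(2 + (1 - √5/25)) = 5*(3 - √5/25) = 15 - √5/5 ≈ 14.553)
r(l) = 15 - √5/5
(-1*1*(-45))*r(4) = (-1*1*(-45))*(15 - √5/5) = (-1*(-45))*(15 - √5/5) = 45*(15 - √5/5) = 675 - 9*√5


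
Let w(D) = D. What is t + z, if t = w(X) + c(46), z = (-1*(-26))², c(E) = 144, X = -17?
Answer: 803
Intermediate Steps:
z = 676 (z = 26² = 676)
t = 127 (t = -17 + 144 = 127)
t + z = 127 + 676 = 803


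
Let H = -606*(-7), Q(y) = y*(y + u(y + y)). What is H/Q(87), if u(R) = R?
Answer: 1414/7569 ≈ 0.18681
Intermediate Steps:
Q(y) = 3*y² (Q(y) = y*(y + (y + y)) = y*(y + 2*y) = y*(3*y) = 3*y²)
H = 4242
H/Q(87) = 4242/((3*87²)) = 4242/((3*7569)) = 4242/22707 = 4242*(1/22707) = 1414/7569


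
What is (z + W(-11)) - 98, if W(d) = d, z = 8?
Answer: -101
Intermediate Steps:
(z + W(-11)) - 98 = (8 - 11) - 98 = -3 - 98 = -101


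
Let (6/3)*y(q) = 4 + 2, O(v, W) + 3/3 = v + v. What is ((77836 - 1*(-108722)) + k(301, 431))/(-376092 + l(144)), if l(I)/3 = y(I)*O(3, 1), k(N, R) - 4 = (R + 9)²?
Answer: -380162/376047 ≈ -1.0109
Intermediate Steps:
O(v, W) = -1 + 2*v (O(v, W) = -1 + (v + v) = -1 + 2*v)
k(N, R) = 4 + (9 + R)² (k(N, R) = 4 + (R + 9)² = 4 + (9 + R)²)
y(q) = 3 (y(q) = (4 + 2)/2 = (½)*6 = 3)
l(I) = 45 (l(I) = 3*(3*(-1 + 2*3)) = 3*(3*(-1 + 6)) = 3*(3*5) = 3*15 = 45)
((77836 - 1*(-108722)) + k(301, 431))/(-376092 + l(144)) = ((77836 - 1*(-108722)) + (4 + (9 + 431)²))/(-376092 + 45) = ((77836 + 108722) + (4 + 440²))/(-376047) = (186558 + (4 + 193600))*(-1/376047) = (186558 + 193604)*(-1/376047) = 380162*(-1/376047) = -380162/376047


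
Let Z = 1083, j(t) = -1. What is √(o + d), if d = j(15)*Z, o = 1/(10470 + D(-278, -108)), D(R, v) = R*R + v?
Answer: I*√8319412397582/87646 ≈ 32.909*I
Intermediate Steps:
D(R, v) = v + R² (D(R, v) = R² + v = v + R²)
o = 1/87646 (o = 1/(10470 + (-108 + (-278)²)) = 1/(10470 + (-108 + 77284)) = 1/(10470 + 77176) = 1/87646 ≈ 1.1410e-5)
d = -1083 (d = -1*1083 = -1083)
√(o + d) = √(1/87646 - 1083) = √(-94920617/87646) = I*√8319412397582/87646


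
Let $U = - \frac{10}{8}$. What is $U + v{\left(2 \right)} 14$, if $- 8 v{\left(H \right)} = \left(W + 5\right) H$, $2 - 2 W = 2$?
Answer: $- \frac{75}{4} \approx -18.75$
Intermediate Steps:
$W = 0$ ($W = 1 - 1 = 0$)
$v{\left(H \right)} = - \frac{5 H}{8}$ ($v{\left(H \right)} = - \frac{\left(0 + 5\right) H}{8} = - \frac{5 H}{8}$)
$U = - \frac{5}{4}$ ($U = \left(-10\right) \frac{1}{8} = - \frac{5}{4} \approx -1.25$)
$U + v{\left(2 \right)} 14 = - \frac{5}{4} + \left(- \frac{5}{8}\right) 2 \cdot 14 = - \frac{5}{4} - \frac{35}{2} = - \frac{75}{4}$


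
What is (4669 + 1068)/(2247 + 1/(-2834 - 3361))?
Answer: 35540715/13920164 ≈ 2.5532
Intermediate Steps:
(4669 + 1068)/(2247 + 1/(-2834 - 3361)) = 5737/(2247 + 1/(-6195)) = 5737/(2247 - 1/6195) = 5737/(13920164/6195) = 5737*(6195/13920164) = 35540715/13920164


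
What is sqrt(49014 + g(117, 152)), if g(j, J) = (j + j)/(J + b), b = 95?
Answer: 6*sqrt(491511)/19 ≈ 221.39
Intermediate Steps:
g(j, J) = 2*j/(95 + J) (g(j, J) = (j + j)/(J + 95) = (2*j)/(95 + J) = 2*j/(95 + J))
sqrt(49014 + g(117, 152)) = sqrt(49014 + 2*117/(95 + 152)) = sqrt(49014 + 2*117/247) = sqrt(49014 + 2*117*(1/247)) = sqrt(49014 + 18/19) = sqrt(931284/19) = 6*sqrt(491511)/19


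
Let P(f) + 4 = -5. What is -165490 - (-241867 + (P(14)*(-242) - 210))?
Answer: 74409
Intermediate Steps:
P(f) = -9 (P(f) = -4 - 5 = -9)
-165490 - (-241867 + (P(14)*(-242) - 210)) = -165490 - (-241867 + (-9*(-242) - 210)) = -165490 - (-241867 + (2178 - 210)) = -165490 - (-241867 + 1968) = -165490 - 1*(-239899) = -165490 + 239899 = 74409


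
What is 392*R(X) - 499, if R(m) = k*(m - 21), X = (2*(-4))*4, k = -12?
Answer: 248813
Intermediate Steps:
X = -32 (X = -8*4 = -32)
R(m) = 252 - 12*m (R(m) = -12*(m - 21) = -12*(-21 + m) = 252 - 12*m)
392*R(X) - 499 = 392*(252 - 12*(-32)) - 499 = 392*(252 + 384) - 499 = 392*636 - 499 = 249312 - 499 = 248813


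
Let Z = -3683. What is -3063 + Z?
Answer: -6746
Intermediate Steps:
-3063 + Z = -3063 - 3683 = -6746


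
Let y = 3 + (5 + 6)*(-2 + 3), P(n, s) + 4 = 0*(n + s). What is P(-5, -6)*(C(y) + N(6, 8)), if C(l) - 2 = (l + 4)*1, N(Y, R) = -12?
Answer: -32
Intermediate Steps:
P(n, s) = -4 (P(n, s) = -4 + 0*(n + s) = -4 + 0 = -4)
y = 14 (y = 3 + 11*1 = 3 + 11 = 14)
C(l) = 6 + l (C(l) = 2 + (l + 4)*1 = 2 + (4 + l)*1 = 2 + (4 + l) = 6 + l)
P(-5, -6)*(C(y) + N(6, 8)) = -4*((6 + 14) - 12) = -4*(20 - 12) = -4*8 = -32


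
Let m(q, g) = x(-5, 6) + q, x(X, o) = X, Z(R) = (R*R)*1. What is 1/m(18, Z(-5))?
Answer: 1/13 ≈ 0.076923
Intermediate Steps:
Z(R) = R**2 (Z(R) = R**2*1 = R**2)
m(q, g) = -5 + q
1/m(18, Z(-5)) = 1/(-5 + 18) = 1/13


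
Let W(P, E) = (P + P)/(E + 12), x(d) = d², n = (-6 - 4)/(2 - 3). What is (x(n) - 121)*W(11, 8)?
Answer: -231/10 ≈ -23.100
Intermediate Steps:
n = 10 (n = -10/(-1) = -10*(-1) = 10)
W(P, E) = 2*P/(12 + E) (W(P, E) = (2*P)/(12 + E) = 2*P/(12 + E))
(x(n) - 121)*W(11, 8) = (10² - 121)*(2*11/(12 + 8)) = (100 - 121)*(2*11/20) = -42*11/20 = -21*11/10 = -231/10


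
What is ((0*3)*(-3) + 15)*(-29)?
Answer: -435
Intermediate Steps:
((0*3)*(-3) + 15)*(-29) = (0*(-3) + 15)*(-29) = (0 + 15)*(-29) = 15*(-29) = -435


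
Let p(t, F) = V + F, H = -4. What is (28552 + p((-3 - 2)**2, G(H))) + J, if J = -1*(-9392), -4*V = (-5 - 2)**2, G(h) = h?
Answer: 151711/4 ≈ 37928.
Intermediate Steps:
V = -49/4 (V = -(-5 - 2)**2/4 = -1/4*(-7)**2 = -1/4*49 = -49/4 ≈ -12.250)
p(t, F) = -49/4 + F
J = 9392
(28552 + p((-3 - 2)**2, G(H))) + J = (28552 + (-49/4 - 4)) + 9392 = (28552 - 65/4) + 9392 = 114143/4 + 9392 = 151711/4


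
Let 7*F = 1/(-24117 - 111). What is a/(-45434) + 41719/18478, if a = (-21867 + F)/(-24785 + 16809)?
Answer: 1281958631544557821/567814777722271296 ≈ 2.2577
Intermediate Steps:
F = -1/169596 (F = 1/(7*(-24117 - 111)) = (1/7)/(-24228) = (1/7)*(-1/24228) = -1/169596 ≈ -5.8964e-6)
a = 3708555733/1352697696 (a = (-21867 - 1/169596)/(-24785 + 16809) = -3708555733/169596/(-7976) = -3708555733/169596*(-1/7976) = 3708555733/1352697696 ≈ 2.7416)
a/(-45434) + 41719/18478 = (3708555733/1352697696)/(-45434) + 41719/18478 = (3708555733/1352697696)*(-1/45434) + 41719*(1/18478) = -3708555733/61458467120064 + 41719/18478 = 1281958631544557821/567814777722271296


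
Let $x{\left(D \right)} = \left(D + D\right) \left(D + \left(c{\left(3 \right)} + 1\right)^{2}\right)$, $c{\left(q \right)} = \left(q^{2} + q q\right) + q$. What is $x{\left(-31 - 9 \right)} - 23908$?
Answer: $-59428$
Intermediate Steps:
$c{\left(q \right)} = q + 2 q^{2}$ ($c{\left(q \right)} = \left(q^{2} + q^{2}\right) + q = 2 q^{2} + q = q + 2 q^{2}$)
$x{\left(D \right)} = 2 D \left(484 + D\right)$ ($x{\left(D \right)} = \left(D + D\right) \left(D + \left(3 \left(1 + 2 \cdot 3\right) + 1\right)^{2}\right) = 2 D \left(D + \left(3 \left(1 + 6\right) + 1\right)^{2}\right) = 2 D \left(D + \left(3 \cdot 7 + 1\right)^{2}\right) = 2 D \left(D + \left(21 + 1\right)^{2}\right) = 2 D \left(D + 22^{2}\right) = 2 D \left(D + 484\right) = 2 D \left(484 + D\right)$)
$x{\left(-31 - 9 \right)} - 23908 = 2 \left(-31 - 9\right) \left(484 - 40\right) - 23908 = 2 \left(-40\right) \left(484 - 40\right) - 23908 = 2 \left(-40\right) 444 - 23908 = -35520 - 23908 = -59428$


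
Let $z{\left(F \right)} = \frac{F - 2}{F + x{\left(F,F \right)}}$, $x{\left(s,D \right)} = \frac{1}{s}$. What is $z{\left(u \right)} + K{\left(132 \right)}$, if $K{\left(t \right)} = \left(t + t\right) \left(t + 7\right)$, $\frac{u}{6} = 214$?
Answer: $\frac{60500763360}{1648657} \approx 36697.0$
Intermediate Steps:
$u = 1284$ ($u = 6 \cdot 214 = 1284$)
$K{\left(t \right)} = 2 t \left(7 + t\right)$
$z{\left(F \right)} = \frac{-2 + F}{F + \frac{1}{F}}$ ($z{\left(F \right)} = \frac{F - 2}{F + \frac{1}{F}} = \frac{-2 + F}{F + \frac{1}{F}}$)
$z{\left(u \right)} + K{\left(132 \right)} = \frac{1284 \left(-2 + 1284\right)}{1 + 1284^{2}} + 2 \cdot 132 \left(7 + 132\right) = 1284 \frac{1}{1 + 1648656} \cdot 1282 + 2 \cdot 132 \cdot 139 = 1284 \cdot \frac{1}{1648657} \cdot 1282 + 36696 = \frac{1646088}{1648657} + 36696 = \frac{60500763360}{1648657}$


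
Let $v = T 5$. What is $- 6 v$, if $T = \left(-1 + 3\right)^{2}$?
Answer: $-120$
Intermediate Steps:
$T = 4$ ($T = 2^{2} = 4$)
$v = 20$ ($v = 4 \cdot 5 = 20$)
$- 6 v = \left(-6\right) 20 = -120$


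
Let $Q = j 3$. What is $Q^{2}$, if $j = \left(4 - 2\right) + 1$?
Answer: $81$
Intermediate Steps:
$j = 3$ ($j = 2 + 1 = 3$)
$Q = 9$ ($Q = 3 \cdot 3 = 9$)
$Q^{2} = 9^{2} = 81$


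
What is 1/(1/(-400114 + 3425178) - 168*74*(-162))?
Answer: 3025064/6092430494977 ≈ 4.9653e-7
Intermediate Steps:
1/(1/(-400114 + 3425178) - 168*74*(-162)) = 1/(1/3025064 - 12432*(-162)) = 1/(1/3025064 + 2013984) = 1/(6092430494977/3025064) = 3025064/6092430494977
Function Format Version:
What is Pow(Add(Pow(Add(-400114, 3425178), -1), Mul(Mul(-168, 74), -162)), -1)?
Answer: Rational(3025064, 6092430494977) ≈ 4.9653e-7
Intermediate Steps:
Pow(Add(Pow(Add(-400114, 3425178), -1), Mul(Mul(-168, 74), -162)), -1) = Pow(Add(Pow(3025064, -1), Mul(-12432, -162)), -1) = Pow(Add(Rational(1, 3025064), 2013984), -1) = Pow(Rational(6092430494977, 3025064), -1) = Rational(3025064, 6092430494977)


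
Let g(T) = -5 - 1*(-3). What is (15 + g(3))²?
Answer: 169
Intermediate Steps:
g(T) = -2 (g(T) = -5 + 3 = -2)
(15 + g(3))² = (15 - 2)² = 13² = 169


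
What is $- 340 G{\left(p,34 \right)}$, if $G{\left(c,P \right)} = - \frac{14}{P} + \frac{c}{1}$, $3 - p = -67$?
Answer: $-23660$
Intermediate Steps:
$p = 70$ ($p = 3 - -67 = 3 + 67 = 70$)
$G{\left(c,P \right)} = c - \frac{14}{P}$ ($G{\left(c,P \right)} = - \frac{14}{P} + c 1 = - \frac{14}{P} + c = c - \frac{14}{P}$)
$- 340 G{\left(p,34 \right)} = - 340 \left(70 - \frac{14}{34}\right) = - 340 \left(70 - \frac{7}{17}\right) = \left(-340\right) \frac{1183}{17} = -23660$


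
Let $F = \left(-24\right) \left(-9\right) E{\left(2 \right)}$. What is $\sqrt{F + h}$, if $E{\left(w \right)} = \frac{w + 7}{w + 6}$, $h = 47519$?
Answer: $\sqrt{47762} \approx 218.55$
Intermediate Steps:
$E{\left(w \right)} = \frac{7 + w}{6 + w}$
$F = 243$ ($F = \left(-24\right) \left(-9\right) \frac{7 + 2}{6 + 2} = 216 \cdot \frac{1}{8} \cdot 9 = 216 \cdot \frac{9}{8} = 243$)
$\sqrt{F + h} = \sqrt{243 + 47519} = \sqrt{47762}$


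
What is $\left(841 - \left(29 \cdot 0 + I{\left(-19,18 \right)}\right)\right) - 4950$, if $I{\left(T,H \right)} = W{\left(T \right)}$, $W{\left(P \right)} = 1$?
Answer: $-4110$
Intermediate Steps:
$I{\left(T,H \right)} = 1$
$\left(841 - \left(29 \cdot 0 + I{\left(-19,18 \right)}\right)\right) - 4950 = \left(841 - \left(29 \cdot 0 + 1\right)\right) - 4950 = \left(841 - \left(0 + 1\right)\right) - 4950 = \left(841 - 1\right) - 4950 = 840 - 4950 = -4110$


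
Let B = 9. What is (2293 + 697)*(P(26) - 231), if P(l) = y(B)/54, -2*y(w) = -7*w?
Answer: -4133675/6 ≈ -6.8895e+5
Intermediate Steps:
y(w) = 7*w/2 (y(w) = -(-7)*w/2 = 7*w/2)
P(l) = 7/12 (P(l) = ((7/2)*9)/54 = (63/2)*(1/54) = 7/12)
(2293 + 697)*(P(26) - 231) = (2293 + 697)*(7/12 - 231) = 2990*(-2765/12) = -4133675/6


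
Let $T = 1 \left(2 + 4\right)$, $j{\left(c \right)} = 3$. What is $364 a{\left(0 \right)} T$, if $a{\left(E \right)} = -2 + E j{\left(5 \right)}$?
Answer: $-4368$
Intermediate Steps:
$T = 6$ ($T = 1 \cdot 6 = 6$)
$a{\left(E \right)} = -2 + 3 E$ ($a{\left(E \right)} = -2 + E 3 = -2 + 3 E$)
$364 a{\left(0 \right)} T = 364 \left(-2 + 3 \cdot 0\right) 6 = 364 \left(-2 + 0\right) 6 = 364 \left(\left(-2\right) 6\right) = 364 \left(-12\right) = -4368$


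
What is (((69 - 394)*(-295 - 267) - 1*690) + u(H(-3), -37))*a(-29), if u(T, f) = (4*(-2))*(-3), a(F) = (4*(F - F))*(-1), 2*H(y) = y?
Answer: 0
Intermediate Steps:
H(y) = y/2
a(F) = 0 (a(F) = (4*0)*(-1) = 0*(-1) = 0)
u(T, f) = 24 (u(T, f) = -8*(-3) = 24)
(((69 - 394)*(-295 - 267) - 1*690) + u(H(-3), -37))*a(-29) = (((69 - 394)*(-295 - 267) - 1*690) + 24)*0 = ((-325*(-562) - 690) + 24)*0 = ((182650 - 690) + 24)*0 = (181960 + 24)*0 = 181984*0 = 0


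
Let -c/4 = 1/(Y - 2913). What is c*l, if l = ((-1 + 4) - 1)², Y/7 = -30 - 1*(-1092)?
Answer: -16/4521 ≈ -0.0035390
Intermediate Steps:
Y = 7434 (Y = 7*(-30 - 1*(-1092)) = 7*(-30 + 1092) = 7*1062 = 7434)
c = -4/4521 (c = -4/(7434 - 2913) = -4/4521 ≈ -0.00088476)
l = 4 (l = (3 - 1)² = 2² = 4)
c*l = -4/4521*4 = -16/4521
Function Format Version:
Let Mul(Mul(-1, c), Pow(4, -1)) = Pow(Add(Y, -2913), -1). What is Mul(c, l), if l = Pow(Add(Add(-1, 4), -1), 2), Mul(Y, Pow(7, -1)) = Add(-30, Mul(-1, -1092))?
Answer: Rational(-16, 4521) ≈ -0.0035390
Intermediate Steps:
Y = 7434 (Y = Mul(7, Add(-30, Mul(-1, -1092))) = Mul(7, Add(-30, 1092)) = Mul(7, 1062) = 7434)
c = Rational(-4, 4521) (c = Mul(-4, Pow(Add(7434, -2913), -1)) = Mul(-4, Pow(4521, -1)) = Mul(-4, Rational(1, 4521)) = Rational(-4, 4521) ≈ -0.00088476)
l = 4 (l = Pow(Add(3, -1), 2) = Pow(2, 2) = 4)
Mul(c, l) = Mul(Rational(-4, 4521), 4) = Rational(-16, 4521)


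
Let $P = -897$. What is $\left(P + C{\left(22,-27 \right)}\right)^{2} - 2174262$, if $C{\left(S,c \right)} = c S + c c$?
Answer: $-1593618$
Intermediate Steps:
$C{\left(S,c \right)} = c^{2} + S c$ ($C{\left(S,c \right)} = S c + c^{2} = c^{2} + S c$)
$\left(P + C{\left(22,-27 \right)}\right)^{2} - 2174262 = \left(-897 - 27 \left(22 - 27\right)\right)^{2} - 2174262 = \left(-897 - -135\right)^{2} - 2174262 = \left(-897 + 135\right)^{2} - 2174262 = \left(-762\right)^{2} - 2174262 = 580644 - 2174262 = -1593618$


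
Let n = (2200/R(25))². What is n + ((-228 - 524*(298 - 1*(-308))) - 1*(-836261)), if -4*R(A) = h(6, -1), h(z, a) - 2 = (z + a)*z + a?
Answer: 575707929/961 ≈ 5.9907e+5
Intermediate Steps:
h(z, a) = 2 + a + z*(a + z) (h(z, a) = 2 + ((z + a)*z + a) = 2 + ((a + z)*z + a) = 2 + (z*(a + z) + a) = 2 + (a + z*(a + z)) = 2 + a + z*(a + z))
R(A) = -31/4 (R(A) = -(2 - 1 + 6² - 1*6)/4 = -(2 - 1 + 36 - 6)/4 = -¼*31 = -31/4)
n = 77440000/961 (n = (2200/(-31/4))² = (2200*(-4/31))² = (-8800/31)² = 77440000/961 ≈ 80583.)
n + ((-228 - 524*(298 - 1*(-308))) - 1*(-836261)) = 77440000/961 + ((-228 - 524*(298 - 1*(-308))) - 1*(-836261)) = 77440000/961 + ((-228 - 524*(298 + 308)) + 836261) = 77440000/961 + ((-228 - 524*606) + 836261) = 77440000/961 + ((-228 - 317544) + 836261) = 77440000/961 + (-317772 + 836261) = 77440000/961 + 518489 = 575707929/961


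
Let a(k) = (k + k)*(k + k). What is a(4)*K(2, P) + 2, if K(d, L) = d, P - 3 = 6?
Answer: 130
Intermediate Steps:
P = 9 (P = 3 + 6 = 9)
a(k) = 4*k² (a(k) = (2*k)*(2*k) = 4*k²)
a(4)*K(2, P) + 2 = (4*4²)*2 + 2 = (4*16)*2 + 2 = 64*2 + 2 = 128 + 2 = 130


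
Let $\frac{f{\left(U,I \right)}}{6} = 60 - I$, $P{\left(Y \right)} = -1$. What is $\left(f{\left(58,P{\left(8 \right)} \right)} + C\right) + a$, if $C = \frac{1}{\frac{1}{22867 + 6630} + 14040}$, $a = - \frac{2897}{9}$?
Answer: $\frac{164413004230}{3727240929} \approx 44.111$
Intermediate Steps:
$f{\left(U,I \right)} = 360 - 6 I$ ($f{\left(U,I \right)} = 6 \left(60 - I\right) = 360 - 6 I$)
$a = - \frac{2897}{9}$ ($a = \left(-2897\right) \frac{1}{9} = - \frac{2897}{9} \approx -321.89$)
$C = \frac{29497}{414137881}$ ($C = \frac{1}{\frac{1}{29497} + 14040} = \frac{1}{\frac{414137881}{29497}} = \frac{29497}{414137881} \approx 7.1225 \cdot 10^{-5}$)
$\left(f{\left(58,P{\left(8 \right)} \right)} + C\right) + a = \left(\left(360 - -6\right) + \frac{29497}{414137881}\right) - \frac{2897}{9} = \left(\left(360 + 6\right) + \frac{29497}{414137881}\right) - \frac{2897}{9} = \left(366 + \frac{29497}{414137881}\right) - \frac{2897}{9} = \frac{151574493943}{414137881} - \frac{2897}{9} = \frac{164413004230}{3727240929}$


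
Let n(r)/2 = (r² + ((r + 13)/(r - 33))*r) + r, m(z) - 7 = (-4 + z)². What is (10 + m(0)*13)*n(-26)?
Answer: 23491416/59 ≈ 3.9816e+5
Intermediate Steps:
m(z) = 7 + (-4 + z)²
n(r) = 2*r + 2*r² + 2*r*(13 + r)/(-33 + r) (n(r) = 2*((r² + ((r + 13)/(r - 33))*r) + r) = 2*((r² + ((13 + r)/(-33 + r))*r) + r) = 2*((r² + r*(13 + r)/(-33 + r)) + r) = 2*(r + r² + r*(13 + r)/(-33 + r)) = 2*r + 2*r² + 2*r*(13 + r)/(-33 + r))
(10 + m(0)*13)*n(-26) = (10 + (7 + (-4 + 0)²)*13)*(2*(-26)*(-20 + (-26)² - 31*(-26))/(-33 - 26)) = (10 + (7 + (-4)²)*13)*(2*(-26)*(-20 + 676 + 806)/(-59)) = (10 + (7 + 16)*13)*(2*(-26)*(-1/59)*1462) = (10 + 23*13)*(76024/59) = (10 + 299)*(76024/59) = 309*(76024/59) = 23491416/59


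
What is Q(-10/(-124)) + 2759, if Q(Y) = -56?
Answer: 2703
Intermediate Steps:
Q(-10/(-124)) + 2759 = -56 + 2759 = 2703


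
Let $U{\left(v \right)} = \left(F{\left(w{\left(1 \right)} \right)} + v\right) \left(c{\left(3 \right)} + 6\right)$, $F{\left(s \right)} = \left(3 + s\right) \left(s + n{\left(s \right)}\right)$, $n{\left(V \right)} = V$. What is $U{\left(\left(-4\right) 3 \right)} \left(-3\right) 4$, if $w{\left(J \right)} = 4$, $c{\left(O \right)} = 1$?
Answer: $-3696$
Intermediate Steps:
$F{\left(s \right)} = 2 s \left(3 + s\right)$ ($F{\left(s \right)} = \left(3 + s\right) \left(s + s\right) = \left(3 + s\right) 2 s = 2 s \left(3 + s\right)$)
$U{\left(v \right)} = 392 + 7 v$ ($U{\left(v \right)} = \left(2 \cdot 4 \left(3 + 4\right) + v\right) \left(1 + 6\right) = \left(2 \cdot 4 \cdot 7 + v\right) 7 = \left(56 + v\right) 7 = 392 + 7 v$)
$U{\left(\left(-4\right) 3 \right)} \left(-3\right) 4 = \left(392 + 7 \left(\left(-4\right) 3\right)\right) \left(-3\right) 4 = \left(392 + 7 \left(-12\right)\right) \left(-3\right) 4 = \left(392 - 84\right) \left(-3\right) 4 = 308 \left(-3\right) 4 = \left(-924\right) 4 = -3696$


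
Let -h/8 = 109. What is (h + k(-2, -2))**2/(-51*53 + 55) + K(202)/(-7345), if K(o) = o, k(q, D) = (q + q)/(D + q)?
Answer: -5572753041/19449560 ≈ -286.52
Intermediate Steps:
h = -872 (h = -8*109 = -872)
k(q, D) = 2*q/(D + q) (k(q, D) = (2*q)/(D + q) = 2*q/(D + q))
(h + k(-2, -2))**2/(-51*53 + 55) + K(202)/(-7345) = (-872 + 2*(-2)/(-2 - 2))**2/(-51*53 + 55) + 202/(-7345) = (-872 + 2*(-2)/(-4))**2/(-2703 + 55) + 202*(-1/7345) = (-872 + 2*(-2)*(-1/4))**2/(-2648) - 202/7345 = (-872 + 1)**2*(-1/2648) - 202/7345 = (-871)**2*(-1/2648) - 202/7345 = 758641*(-1/2648) - 202/7345 = -758641/2648 - 202/7345 = -5572753041/19449560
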